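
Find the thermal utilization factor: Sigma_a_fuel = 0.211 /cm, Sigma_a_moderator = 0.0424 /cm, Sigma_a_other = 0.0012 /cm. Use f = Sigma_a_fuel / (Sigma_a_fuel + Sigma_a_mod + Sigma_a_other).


f = Sigma_a_fuel / (Sigma_a_fuel + Sigma_a_mod + Sigma_a_other)
f = 0.211 / (0.211 + 0.0424 + 0.0012)
f = 0.82875

0.82875


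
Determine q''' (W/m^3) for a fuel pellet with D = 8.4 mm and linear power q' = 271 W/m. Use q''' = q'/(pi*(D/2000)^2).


r = D / 2 / 1000 = 8.4 / 2 / 1000 = 0.0042 m
q''' = q' / (pi * r^2)
q''' = 271 / (pi * 0.0042^2)
q''' = 4.8901e+06 W/m^3

4.8901e+06


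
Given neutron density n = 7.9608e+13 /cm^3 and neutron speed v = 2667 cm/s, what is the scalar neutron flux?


phi = n * v
phi = 7.9608e+13 * 2667
phi = 2.1231e+17 /cm^2/s

2.1231e+17


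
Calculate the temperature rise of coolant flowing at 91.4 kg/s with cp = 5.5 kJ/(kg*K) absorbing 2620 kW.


dT = Q / (m_dot * cp)
dT = 2620 / (91.4 * 5.5)
dT = 5.2119 C

5.2119


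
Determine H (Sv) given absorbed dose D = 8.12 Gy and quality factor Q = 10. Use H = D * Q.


H = D * Q
H = 8.12 * 10
H = 81.200 Sv

81.200


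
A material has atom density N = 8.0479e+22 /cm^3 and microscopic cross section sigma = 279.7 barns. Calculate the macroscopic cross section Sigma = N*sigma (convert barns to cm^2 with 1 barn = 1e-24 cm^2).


Sigma = N * sigma_barns * 1e-24
Sigma = 8.0479e+22 * 279.7 * 1e-24
Sigma = 22.510 /cm

22.510


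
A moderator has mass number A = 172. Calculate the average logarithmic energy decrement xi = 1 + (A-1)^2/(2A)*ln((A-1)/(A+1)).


xi = 1 + (A-1)^2/(2A) * ln((A-1)/(A+1))
xi = 1 + (172-1)^2/(2*172) * ln((172-1)/(172 +1))
xi = 0.011583

0.011583


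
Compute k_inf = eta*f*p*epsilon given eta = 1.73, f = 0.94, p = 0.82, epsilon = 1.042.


k_inf = eta * f * p * epsilon
k_inf = 1.73 * 0.94 * 0.82 * 1.042
k_inf = 1.3895

1.3895


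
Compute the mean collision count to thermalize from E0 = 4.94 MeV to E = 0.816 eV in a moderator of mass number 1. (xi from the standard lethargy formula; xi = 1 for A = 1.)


xi = 1 + (A-1)^2/(2A)*ln((A-1)/(A+1)) = 1 (for A = 1)
n = ln(E0/E) / xi
n = ln(4.94e6 / 0.816) / 1
n = ln(6.053922e+06) / 1 = 15.616

15.616


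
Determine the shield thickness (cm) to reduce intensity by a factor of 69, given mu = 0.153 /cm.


x = ln(factor) / mu
x = ln(69) / 0.153
x = 27.674 cm

27.674


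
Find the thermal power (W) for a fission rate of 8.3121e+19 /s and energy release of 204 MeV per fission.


P = fission_rate * E_MeV * 1.602e-13
P = 8.3121e+19 * 204 * 1.602e-13
P = 2.7165e+09 W

2.7165e+09


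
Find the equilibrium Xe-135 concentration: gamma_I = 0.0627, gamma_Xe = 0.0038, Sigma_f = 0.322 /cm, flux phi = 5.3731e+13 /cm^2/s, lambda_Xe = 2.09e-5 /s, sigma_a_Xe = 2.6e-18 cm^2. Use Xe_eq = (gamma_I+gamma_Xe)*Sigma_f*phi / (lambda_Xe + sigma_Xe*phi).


Xe_eq = (gamma_I + gamma_Xe) * Sigma_f * phi / (lambda_Xe + sigma_Xe * phi)
Numerator = (0.0627 + 0.0038) * 0.322 * 5.3731e+13 = 1.150542e+12
Denominator = 2.09e-5 + 2.6e-18 * 5.3731e+13 = 1.606006e-04
Xe_eq = 1.150542e+12 / 1.606006e-04 = 7.1640e+15 /cm^3

7.1640e+15


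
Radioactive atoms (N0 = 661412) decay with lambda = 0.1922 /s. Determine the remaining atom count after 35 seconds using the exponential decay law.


N = N0 * exp(-lambda * t)
N = 661412 * exp(-0.1922 * 35)
N = 792.45

792.45


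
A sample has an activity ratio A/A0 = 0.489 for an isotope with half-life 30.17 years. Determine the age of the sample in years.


lambda = ln(2) / t_half = ln(2) / 30.17 = 0.02297472 /yr
t = -ln(A/A0) / lambda
t = -ln(0.489) / 0.02297472
t = 31.138 yr

31.138


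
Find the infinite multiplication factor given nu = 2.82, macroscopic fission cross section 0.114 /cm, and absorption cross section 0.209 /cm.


k_inf = nu * Sigma_f / Sigma_a
k_inf = 2.82 * 0.114 / 0.209
k_inf = 1.5382

1.5382


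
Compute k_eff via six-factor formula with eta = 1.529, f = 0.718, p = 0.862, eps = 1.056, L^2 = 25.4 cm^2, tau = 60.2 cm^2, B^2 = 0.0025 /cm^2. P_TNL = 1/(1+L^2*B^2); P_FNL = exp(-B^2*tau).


k_inf = eta*f*p*eps = 1.529*0.718*0.862*1.056 = 0.9993166
P_TNL = 1/(1 + L^2*B^2) = 1/(1 + 25.4*0.0025) = 0.9402915
P_FNL = exp(-B^2*tau) = exp(-0.0025*60.2) = 0.8602777
k_eff = k_inf * P_TNL * P_FNL = 0.9993166 * 0.9402915 * 0.8602777
k_eff = 0.80836

0.80836


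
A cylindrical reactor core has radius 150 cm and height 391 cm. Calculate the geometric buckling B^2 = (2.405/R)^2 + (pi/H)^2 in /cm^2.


B^2 = (2.405/R)^2 + (pi/H)^2
B^2 = (2.405/150)^2 + (pi/391)^2
B^2 = 3.2163e-04 /cm^2

3.2163e-04


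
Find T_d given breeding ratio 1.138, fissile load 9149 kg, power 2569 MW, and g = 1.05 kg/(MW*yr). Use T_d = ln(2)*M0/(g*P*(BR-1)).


Breeding gain G = BR - 1 = 1.138 - 1 = 0.138
Fissile production rate = g * P * G = 1.05 * 2569 * 0.138 = 372.2481 kg/yr
T_d = ln(2) * M0 / (g * P * G)
T_d = ln(2) * 9149 / 372.2481 = 17.036 yr

17.036


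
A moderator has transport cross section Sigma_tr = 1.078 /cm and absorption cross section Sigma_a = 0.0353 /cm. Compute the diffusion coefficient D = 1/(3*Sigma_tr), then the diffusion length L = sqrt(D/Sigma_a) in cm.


D = 1 / (3 * Sigma_tr) = 1 / (3 * 1.078) = 0.3092146 cm
L = sqrt(D / Sigma_a)
L = sqrt(0.3092146 / 0.0353)
L = 2.9597 cm

2.9597


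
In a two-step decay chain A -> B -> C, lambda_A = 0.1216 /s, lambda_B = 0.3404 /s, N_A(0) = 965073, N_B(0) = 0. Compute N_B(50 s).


N_B(t) = lambda_A * N_A0 / (lambda_B - lambda_A) * [exp(-lambda_A*t) - exp(-lambda_B*t)]
exp(-0.1216*50) = 0.002288177; exp(-0.3404*50) = 4.057961e-08
N_B = 0.1216 * 965073 / (0.3404 - 0.1216) * (0.002288177 - 4.057961e-08)
N_B = 1227.2

1227.2


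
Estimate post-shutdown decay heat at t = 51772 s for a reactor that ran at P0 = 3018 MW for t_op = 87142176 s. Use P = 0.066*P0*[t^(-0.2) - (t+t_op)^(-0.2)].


P/P0 = 0.066 * [t^(-0.2) - (t + t_op)^(-0.2)]
P/P0 = 0.066 * [51772^(-0.2) - (51772 + 87142176)^(-0.2)]
P/P0 = 0.066 * [0.1140725 - 0.02581682] = 0.005824875
P = 3018 * 0.005824875 = 17.579 MW

17.579


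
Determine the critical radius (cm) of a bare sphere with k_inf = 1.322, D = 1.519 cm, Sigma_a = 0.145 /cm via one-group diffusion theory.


L^2 = D / Sigma_a = 1.519 / 0.145 = 10.47586 cm^2
B_m^2 = (k_inf - 1) / L^2 = (1.322 - 1) / 10.47586 = 0.03073733 /cm^2
For a bare sphere: B_g = pi/R, so R_c = pi / sqrt(B_m^2)
R_c = pi / sqrt(0.03073733) = 17.919 cm

17.919


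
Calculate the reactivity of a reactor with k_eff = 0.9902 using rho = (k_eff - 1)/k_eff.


rho = (k_eff - 1) / k_eff
rho = (0.9902 - 1) / 0.9902
rho = -0.0098970

-0.0098970


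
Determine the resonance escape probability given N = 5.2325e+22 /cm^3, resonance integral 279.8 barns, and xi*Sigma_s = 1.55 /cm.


p = exp(-N * I * 1e-24 / (xi*Sigma_s))
p = exp(-5.2325e+22 * 279.8 * 1e-24 / 1.55)
p = 7.9044e-05

7.9044e-05


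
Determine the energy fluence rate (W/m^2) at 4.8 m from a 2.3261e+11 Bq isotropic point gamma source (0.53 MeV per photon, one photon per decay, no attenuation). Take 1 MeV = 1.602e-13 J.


psi = A * E * 1.602e-13 / (4*pi*r^2)
psi = 2.3261e+11 * 0.53 * 1.602e-13 / (4*pi*4.8^2)
psi = 6.8214e-05 W/m^2

6.8214e-05


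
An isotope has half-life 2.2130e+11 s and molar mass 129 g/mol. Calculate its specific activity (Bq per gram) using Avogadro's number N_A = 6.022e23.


lambda = ln(2) / t_half = ln(2) / 2.2130e+11 = 3.132161e-12 /s
SA = lambda * N_A / M
SA = 3.132161e-12 * 6.022e23 / 129
SA = 1.4622e+10 Bq/g

1.4622e+10


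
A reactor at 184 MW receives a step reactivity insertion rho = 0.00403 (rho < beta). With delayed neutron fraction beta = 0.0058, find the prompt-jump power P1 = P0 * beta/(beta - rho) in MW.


P1/P0 = beta / (beta - rho)
P1/P0 = 0.0058 / (0.0058 - 0.00403) = 3.276836
P1 = 184 * 3.276836 = 602.94 MW

602.94


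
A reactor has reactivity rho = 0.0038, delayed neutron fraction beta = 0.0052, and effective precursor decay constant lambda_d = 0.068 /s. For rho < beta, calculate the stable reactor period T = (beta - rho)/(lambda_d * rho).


T = (beta - rho) / (lambda_d * rho)
T = (0.0052 - 0.0038) / (0.068 * 0.0038)
T = 5.4180 s

5.4180


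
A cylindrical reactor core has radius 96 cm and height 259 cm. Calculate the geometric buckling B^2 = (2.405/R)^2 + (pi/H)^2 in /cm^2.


B^2 = (2.405/R)^2 + (pi/H)^2
B^2 = (2.405/96)^2 + (pi/259)^2
B^2 = 7.7474e-04 /cm^2

7.7474e-04


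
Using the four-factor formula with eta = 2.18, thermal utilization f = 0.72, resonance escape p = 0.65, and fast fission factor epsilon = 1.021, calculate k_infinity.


k_inf = eta * f * p * epsilon
k_inf = 2.18 * 0.72 * 0.65 * 1.021
k_inf = 1.0417

1.0417


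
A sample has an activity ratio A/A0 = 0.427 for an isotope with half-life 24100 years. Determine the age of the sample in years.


lambda = ln(2) / t_half = ln(2) / 24100 = 2.876129e-05 /yr
t = -ln(A/A0) / lambda
t = -ln(0.427) / 2.876129e-05
t = 29587 yr

29587


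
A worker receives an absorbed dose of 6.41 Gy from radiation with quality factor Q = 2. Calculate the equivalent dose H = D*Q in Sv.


H = D * Q
H = 6.41 * 2
H = 12.820 Sv

12.820


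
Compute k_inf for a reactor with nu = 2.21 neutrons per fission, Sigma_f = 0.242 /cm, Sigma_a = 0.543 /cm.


k_inf = nu * Sigma_f / Sigma_a
k_inf = 2.21 * 0.242 / 0.543
k_inf = 0.98494

0.98494


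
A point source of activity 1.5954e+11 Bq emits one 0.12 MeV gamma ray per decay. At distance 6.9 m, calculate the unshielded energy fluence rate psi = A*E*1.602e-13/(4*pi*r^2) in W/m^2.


psi = A * E * 1.602e-13 / (4*pi*r^2)
psi = 1.5954e+11 * 0.12 * 1.602e-13 / (4*pi*6.9^2)
psi = 5.1263e-06 W/m^2

5.1263e-06


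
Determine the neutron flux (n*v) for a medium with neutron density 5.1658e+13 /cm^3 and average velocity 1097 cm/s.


phi = n * v
phi = 5.1658e+13 * 1097
phi = 5.6669e+16 /cm^2/s

5.6669e+16


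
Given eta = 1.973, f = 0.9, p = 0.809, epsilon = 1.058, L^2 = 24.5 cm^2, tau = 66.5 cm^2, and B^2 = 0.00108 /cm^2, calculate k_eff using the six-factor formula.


k_inf = eta*f*p*eps = 1.973*0.9*0.809*1.058 = 1.519861
P_TNL = 1/(1 + L^2*B^2) = 1/(1 + 24.5*0.00108) = 0.9742221
P_FNL = exp(-B^2*tau) = exp(-0.00108*66.5) = 0.9306984
k_eff = k_inf * P_TNL * P_FNL = 1.519861 * 0.9742221 * 0.9306984
k_eff = 1.3781

1.3781


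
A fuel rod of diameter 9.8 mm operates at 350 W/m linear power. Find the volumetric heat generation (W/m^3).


r = D / 2 / 1000 = 9.8 / 2 / 1000 = 0.0049 m
q''' = q' / (pi * r^2)
q''' = 350 / (pi * 0.0049^2)
q''' = 4.6401e+06 W/m^3

4.6401e+06


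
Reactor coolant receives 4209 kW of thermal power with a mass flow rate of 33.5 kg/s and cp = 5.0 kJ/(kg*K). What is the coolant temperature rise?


dT = Q / (m_dot * cp)
dT = 4209 / (33.5 * 5.0)
dT = 25.128 C

25.128


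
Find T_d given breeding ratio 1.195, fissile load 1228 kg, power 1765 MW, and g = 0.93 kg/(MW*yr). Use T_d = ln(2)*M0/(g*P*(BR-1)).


Breeding gain G = BR - 1 = 1.195 - 1 = 0.195
Fissile production rate = g * P * G = 0.93 * 1765 * 0.195 = 320.08275 kg/yr
T_d = ln(2) * M0 / (g * P * G)
T_d = ln(2) * 1228 / 320.08275 = 2.6593 yr

2.6593


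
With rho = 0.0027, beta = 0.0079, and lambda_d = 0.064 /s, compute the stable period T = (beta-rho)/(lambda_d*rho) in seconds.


T = (beta - rho) / (lambda_d * rho)
T = (0.0079 - 0.0027) / (0.064 * 0.0027)
T = 30.093 s

30.093


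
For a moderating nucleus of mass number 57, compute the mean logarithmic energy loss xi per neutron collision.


xi = 1 + (A-1)^2/(2A) * ln((A-1)/(A+1))
xi = 1 + (57-1)^2/(2*57) * ln((57-1)/(57 +1))
xi = 0.034681

0.034681


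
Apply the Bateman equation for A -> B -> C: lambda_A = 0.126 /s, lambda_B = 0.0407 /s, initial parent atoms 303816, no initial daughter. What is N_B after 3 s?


N_B(t) = lambda_A * N_A0 / (lambda_B - lambda_A) * [exp(-lambda_A*t) - exp(-lambda_B*t)]
exp(-0.126*3) = 0.6852305; exp(-0.0407*3) = 0.8850599
N_B = 0.126 * 303816 / (0.0407 - 0.126) * (0.6852305 - 0.8850599)
N_B = 89679

89679


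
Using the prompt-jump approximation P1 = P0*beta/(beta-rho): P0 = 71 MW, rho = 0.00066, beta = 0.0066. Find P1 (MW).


P1/P0 = beta / (beta - rho)
P1/P0 = 0.0066 / (0.0066 - 0.00066) = 1.111111
P1 = 71 * 1.111111 = 78.889 MW

78.889


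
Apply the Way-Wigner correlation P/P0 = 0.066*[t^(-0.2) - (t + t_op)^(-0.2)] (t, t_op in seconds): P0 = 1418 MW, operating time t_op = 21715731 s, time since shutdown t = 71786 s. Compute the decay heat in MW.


P/P0 = 0.066 * [t^(-0.2) - (t + t_op)^(-0.2)]
P/P0 = 0.066 * [71786^(-0.2) - (71786 + 21715731)^(-0.2)]
P/P0 = 0.066 * [0.1068543 - 0.03406893] = 0.004803834
P = 1418 * 0.004803834 = 6.8118 MW

6.8118


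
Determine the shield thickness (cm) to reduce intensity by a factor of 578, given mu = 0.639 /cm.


x = ln(factor) / mu
x = ln(578) / 0.639
x = 9.9524 cm

9.9524


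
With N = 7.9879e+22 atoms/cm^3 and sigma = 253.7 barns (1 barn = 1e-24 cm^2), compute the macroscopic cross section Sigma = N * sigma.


Sigma = N * sigma_barns * 1e-24
Sigma = 7.9879e+22 * 253.7 * 1e-24
Sigma = 20.265 /cm

20.265


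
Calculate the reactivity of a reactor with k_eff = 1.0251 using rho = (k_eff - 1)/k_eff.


rho = (k_eff - 1) / k_eff
rho = (1.0251 - 1) / 1.0251
rho = 0.024485

0.024485


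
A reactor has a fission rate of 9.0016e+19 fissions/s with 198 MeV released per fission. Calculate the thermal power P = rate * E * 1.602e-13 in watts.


P = fission_rate * E_MeV * 1.602e-13
P = 9.0016e+19 * 198 * 1.602e-13
P = 2.8553e+09 W

2.8553e+09


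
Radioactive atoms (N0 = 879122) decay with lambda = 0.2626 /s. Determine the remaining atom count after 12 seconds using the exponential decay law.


N = N0 * exp(-lambda * t)
N = 879122 * exp(-0.2626 * 12)
N = 37627

37627


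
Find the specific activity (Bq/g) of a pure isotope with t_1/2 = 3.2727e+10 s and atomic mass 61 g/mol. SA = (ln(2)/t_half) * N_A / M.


lambda = ln(2) / t_half = ln(2) / 3.2727e+10 = 2.117967e-11 /s
SA = lambda * N_A / M
SA = 2.117967e-11 * 6.022e23 / 61
SA = 2.0909e+11 Bq/g

2.0909e+11


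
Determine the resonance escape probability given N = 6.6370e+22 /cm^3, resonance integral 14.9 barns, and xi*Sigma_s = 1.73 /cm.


p = exp(-N * I * 1e-24 / (xi*Sigma_s))
p = exp(-6.6370e+22 * 14.9 * 1e-24 / 1.73)
p = 0.56461

0.56461


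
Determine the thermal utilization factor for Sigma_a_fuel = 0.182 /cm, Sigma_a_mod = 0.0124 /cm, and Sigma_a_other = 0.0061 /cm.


f = Sigma_a_fuel / (Sigma_a_fuel + Sigma_a_mod + Sigma_a_other)
f = 0.182 / (0.182 + 0.0124 + 0.0061)
f = 0.90773

0.90773


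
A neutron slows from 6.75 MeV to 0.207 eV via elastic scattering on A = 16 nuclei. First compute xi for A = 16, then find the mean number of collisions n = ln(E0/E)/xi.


xi = 1 + (A-1)^2/(2A)*ln((A-1)/(A+1)) = 0.1199467 (for A = 16)
n = ln(E0/E) / xi
n = ln(6.75e6 / 0.207) / 0.1199467
n = ln(3.260870e+07) / 0.1199467 = 144.23

144.23


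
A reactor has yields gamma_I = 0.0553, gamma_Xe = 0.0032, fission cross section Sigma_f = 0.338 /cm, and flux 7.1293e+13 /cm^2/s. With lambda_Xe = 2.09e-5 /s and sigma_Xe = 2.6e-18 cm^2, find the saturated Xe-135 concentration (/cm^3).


Xe_eq = (gamma_I + gamma_Xe) * Sigma_f * phi / (lambda_Xe + sigma_Xe * phi)
Numerator = (0.0553 + 0.0032) * 0.338 * 7.1293e+13 = 1.409676e+12
Denominator = 2.09e-5 + 2.6e-18 * 7.1293e+13 = 2.062618e-04
Xe_eq = 1.409676e+12 / 2.062618e-04 = 6.8344e+15 /cm^3

6.8344e+15


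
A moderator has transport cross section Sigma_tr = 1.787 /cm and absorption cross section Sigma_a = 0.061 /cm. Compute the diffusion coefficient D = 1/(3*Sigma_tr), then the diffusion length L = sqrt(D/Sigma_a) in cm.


D = 1 / (3 * Sigma_tr) = 1 / (3 * 1.787) = 0.1865324 cm
L = sqrt(D / Sigma_a)
L = sqrt(0.1865324 / 0.061)
L = 1.7487 cm

1.7487


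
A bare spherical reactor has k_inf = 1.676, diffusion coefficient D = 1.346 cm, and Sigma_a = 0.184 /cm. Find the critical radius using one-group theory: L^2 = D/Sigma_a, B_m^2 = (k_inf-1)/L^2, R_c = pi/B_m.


L^2 = D / Sigma_a = 1.346 / 0.184 = 7.315217 cm^2
B_m^2 = (k_inf - 1) / L^2 = (1.676 - 1) / 7.315217 = 0.09241011 /cm^2
For a bare sphere: B_g = pi/R, so R_c = pi / sqrt(B_m^2)
R_c = pi / sqrt(0.09241011) = 10.335 cm

10.335


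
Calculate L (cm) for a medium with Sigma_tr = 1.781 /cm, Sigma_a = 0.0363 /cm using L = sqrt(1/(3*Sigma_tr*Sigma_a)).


D = 1 / (3 * Sigma_tr) = 1 / (3 * 1.781) = 0.1871608 cm
L = sqrt(D / Sigma_a)
L = sqrt(0.1871608 / 0.0363)
L = 2.2707 cm

2.2707


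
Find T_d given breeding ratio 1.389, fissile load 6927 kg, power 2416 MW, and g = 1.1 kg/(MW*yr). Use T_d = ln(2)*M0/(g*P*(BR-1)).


Breeding gain G = BR - 1 = 1.389 - 1 = 0.389
Fissile production rate = g * P * G = 1.1 * 2416 * 0.389 = 1033.8064 kg/yr
T_d = ln(2) * M0 / (g * P * G)
T_d = ln(2) * 6927 / 1033.8064 = 4.6444 yr

4.6444


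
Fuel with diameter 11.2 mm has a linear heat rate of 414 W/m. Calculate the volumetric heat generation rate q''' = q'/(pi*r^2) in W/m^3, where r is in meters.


r = D / 2 / 1000 = 11.2 / 2 / 1000 = 0.0056 m
q''' = q' / (pi * r^2)
q''' = 414 / (pi * 0.0056^2)
q''' = 4.2022e+06 W/m^3

4.2022e+06


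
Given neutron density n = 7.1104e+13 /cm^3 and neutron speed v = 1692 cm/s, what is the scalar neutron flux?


phi = n * v
phi = 7.1104e+13 * 1692
phi = 1.2031e+17 /cm^2/s

1.2031e+17


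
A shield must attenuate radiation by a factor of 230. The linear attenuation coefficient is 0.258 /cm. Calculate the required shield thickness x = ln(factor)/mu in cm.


x = ln(factor) / mu
x = ln(230) / 0.258
x = 21.078 cm

21.078


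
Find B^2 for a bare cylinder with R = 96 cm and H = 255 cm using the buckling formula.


B^2 = (2.405/R)^2 + (pi/H)^2
B^2 = (2.405/96)^2 + (pi/255)^2
B^2 = 7.7939e-04 /cm^2

7.7939e-04


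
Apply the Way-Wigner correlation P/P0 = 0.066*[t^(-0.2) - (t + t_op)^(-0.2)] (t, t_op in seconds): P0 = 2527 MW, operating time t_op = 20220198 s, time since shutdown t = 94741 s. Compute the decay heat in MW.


P/P0 = 0.066 * [t^(-0.2) - (t + t_op)^(-0.2)]
P/P0 = 0.066 * [94741^(-0.2) - (94741 + 20220198)^(-0.2)]
P/P0 = 0.066 * [0.1010863 - 0.03454911] = 0.004391455
P = 2527 * 0.004391455 = 11.097 MW

11.097


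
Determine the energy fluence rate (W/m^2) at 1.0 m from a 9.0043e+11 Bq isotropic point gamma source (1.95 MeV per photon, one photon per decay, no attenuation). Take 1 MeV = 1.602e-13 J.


psi = A * E * 1.602e-13 / (4*pi*r^2)
psi = 9.0043e+11 * 1.95 * 1.602e-13 / (4*pi*1.0^2)
psi = 0.022384 W/m^2

0.022384


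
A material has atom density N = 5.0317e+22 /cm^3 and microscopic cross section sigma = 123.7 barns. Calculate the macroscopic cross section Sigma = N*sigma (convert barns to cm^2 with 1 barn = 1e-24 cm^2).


Sigma = N * sigma_barns * 1e-24
Sigma = 5.0317e+22 * 123.7 * 1e-24
Sigma = 6.2242 /cm

6.2242


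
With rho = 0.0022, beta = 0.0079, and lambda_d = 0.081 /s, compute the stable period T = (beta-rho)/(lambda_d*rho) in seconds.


T = (beta - rho) / (lambda_d * rho)
T = (0.0079 - 0.0022) / (0.081 * 0.0022)
T = 31.987 s

31.987


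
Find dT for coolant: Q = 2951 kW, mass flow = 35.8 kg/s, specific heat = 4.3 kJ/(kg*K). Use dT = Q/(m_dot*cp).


dT = Q / (m_dot * cp)
dT = 2951 / (35.8 * 4.3)
dT = 19.170 C

19.170


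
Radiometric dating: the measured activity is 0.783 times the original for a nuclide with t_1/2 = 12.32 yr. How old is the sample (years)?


lambda = ln(2) / t_half = ln(2) / 12.32 = 0.05626195 /yr
t = -ln(A/A0) / lambda
t = -ln(0.783) / 0.05626195
t = 4.3479 yr

4.3479


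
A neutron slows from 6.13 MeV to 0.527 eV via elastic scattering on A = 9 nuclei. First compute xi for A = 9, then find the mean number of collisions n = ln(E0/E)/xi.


xi = 1 + (A-1)^2/(2A)*ln((A-1)/(A+1)) = 0.2066007 (for A = 9)
n = ln(E0/E) / xi
n = ln(6.13e6 / 0.527) / 0.2066007
n = ln(1.163188e+07) / 0.2066007 = 78.747

78.747


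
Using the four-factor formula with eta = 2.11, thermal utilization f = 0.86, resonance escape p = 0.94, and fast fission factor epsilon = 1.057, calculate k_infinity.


k_inf = eta * f * p * epsilon
k_inf = 2.11 * 0.86 * 0.94 * 1.057
k_inf = 1.8030

1.8030


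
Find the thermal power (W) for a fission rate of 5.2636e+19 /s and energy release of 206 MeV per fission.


P = fission_rate * E_MeV * 1.602e-13
P = 5.2636e+19 * 206 * 1.602e-13
P = 1.7371e+09 W

1.7371e+09


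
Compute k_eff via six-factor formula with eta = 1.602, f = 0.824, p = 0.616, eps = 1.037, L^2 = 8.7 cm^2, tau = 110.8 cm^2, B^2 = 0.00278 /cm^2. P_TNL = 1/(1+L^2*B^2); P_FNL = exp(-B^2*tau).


k_inf = eta*f*p*eps = 1.602*0.824*0.616*1.037 = 0.8432361
P_TNL = 1/(1 + L^2*B^2) = 1/(1 + 8.7*0.00278) = 0.9763851
P_FNL = exp(-B^2*tau) = exp(-0.00278*110.8) = 0.7348977
k_eff = k_inf * P_TNL * P_FNL = 0.8432361 * 0.9763851 * 0.7348977
k_eff = 0.60506

0.60506


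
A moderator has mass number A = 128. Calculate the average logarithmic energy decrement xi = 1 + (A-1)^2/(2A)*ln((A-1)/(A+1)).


xi = 1 + (A-1)^2/(2A) * ln((A-1)/(A+1))
xi = 1 + (128-1)^2/(2*128) * ln((128-1)/(128 +1))
xi = 0.015544

0.015544


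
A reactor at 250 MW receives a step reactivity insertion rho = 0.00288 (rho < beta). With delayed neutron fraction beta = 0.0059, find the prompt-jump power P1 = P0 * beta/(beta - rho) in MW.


P1/P0 = beta / (beta - rho)
P1/P0 = 0.0059 / (0.0059 - 0.00288) = 1.953642
P1 = 250 * 1.953642 = 488.41 MW

488.41


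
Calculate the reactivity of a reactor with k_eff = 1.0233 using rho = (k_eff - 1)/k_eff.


rho = (k_eff - 1) / k_eff
rho = (1.0233 - 1) / 1.0233
rho = 0.022769

0.022769


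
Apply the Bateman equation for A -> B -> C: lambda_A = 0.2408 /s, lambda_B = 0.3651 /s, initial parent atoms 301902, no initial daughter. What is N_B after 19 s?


N_B(t) = lambda_A * N_A0 / (lambda_B - lambda_A) * [exp(-lambda_A*t) - exp(-lambda_B*t)]
exp(-0.2408*19) = 0.01030424; exp(-0.3651*19) = 9.712759e-04
N_B = 0.2408 * 301902 / (0.3651 - 0.2408) * (0.01030424 - 9.712759e-04)
N_B = 5458.5

5458.5


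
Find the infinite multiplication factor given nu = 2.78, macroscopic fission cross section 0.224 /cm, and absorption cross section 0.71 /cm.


k_inf = nu * Sigma_f / Sigma_a
k_inf = 2.78 * 0.224 / 0.71
k_inf = 0.87707

0.87707


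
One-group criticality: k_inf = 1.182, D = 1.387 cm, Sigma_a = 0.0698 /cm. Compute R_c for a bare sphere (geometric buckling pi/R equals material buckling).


L^2 = D / Sigma_a = 1.387 / 0.0698 = 19.87106 cm^2
B_m^2 = (k_inf - 1) / L^2 = (1.182 - 1) / 19.87106 = 0.009159048 /cm^2
For a bare sphere: B_g = pi/R, so R_c = pi / sqrt(B_m^2)
R_c = pi / sqrt(0.009159048) = 32.827 cm

32.827


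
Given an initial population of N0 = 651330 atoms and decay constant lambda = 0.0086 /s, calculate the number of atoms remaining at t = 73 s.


N = N0 * exp(-lambda * t)
N = 651330 * exp(-0.0086 * 73)
N = 347657

347657


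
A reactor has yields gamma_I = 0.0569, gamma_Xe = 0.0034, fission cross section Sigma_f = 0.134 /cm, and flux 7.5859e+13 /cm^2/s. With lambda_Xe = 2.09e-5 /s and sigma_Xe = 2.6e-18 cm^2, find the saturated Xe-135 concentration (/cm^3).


Xe_eq = (gamma_I + gamma_Xe) * Sigma_f * phi / (lambda_Xe + sigma_Xe * phi)
Numerator = (0.0569 + 0.0034) * 0.134 * 7.5859e+13 = 6.129559e+11
Denominator = 2.09e-5 + 2.6e-18 * 7.5859e+13 = 2.181334e-04
Xe_eq = 6.129559e+11 / 2.181334e-04 = 2.8100e+15 /cm^3

2.8100e+15


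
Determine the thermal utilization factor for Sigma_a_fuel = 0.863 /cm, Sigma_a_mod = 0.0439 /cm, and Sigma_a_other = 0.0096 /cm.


f = Sigma_a_fuel / (Sigma_a_fuel + Sigma_a_mod + Sigma_a_other)
f = 0.863 / (0.863 + 0.0439 + 0.0096)
f = 0.94163

0.94163


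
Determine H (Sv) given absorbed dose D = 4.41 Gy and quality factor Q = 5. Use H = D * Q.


H = D * Q
H = 4.41 * 5
H = 22.050 Sv

22.050


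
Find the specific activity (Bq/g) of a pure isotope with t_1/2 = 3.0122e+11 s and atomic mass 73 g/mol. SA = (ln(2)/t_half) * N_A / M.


lambda = ln(2) / t_half = ln(2) / 3.0122e+11 = 2.301133e-12 /s
SA = lambda * N_A / M
SA = 2.301133e-12 * 6.022e23 / 73
SA = 1.8983e+10 Bq/g

1.8983e+10


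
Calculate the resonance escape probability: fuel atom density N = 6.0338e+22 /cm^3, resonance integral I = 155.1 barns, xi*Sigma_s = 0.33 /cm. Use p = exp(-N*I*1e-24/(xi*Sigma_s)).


p = exp(-N * I * 1e-24 / (xi*Sigma_s))
p = exp(-6.0338e+22 * 155.1 * 1e-24 / 0.33)
p = 4.8295e-13

4.8295e-13


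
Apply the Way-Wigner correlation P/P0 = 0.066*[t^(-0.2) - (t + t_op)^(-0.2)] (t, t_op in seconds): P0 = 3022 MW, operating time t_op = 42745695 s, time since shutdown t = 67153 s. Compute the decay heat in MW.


P/P0 = 0.066 * [t^(-0.2) - (t + t_op)^(-0.2)]
P/P0 = 0.066 * [67153^(-0.2) - (67153 + 42745695)^(-0.2)]
P/P0 = 0.066 * [0.1082896 - 0.02976358] = 0.005182717
P = 3022 * 0.005182717 = 15.662 MW

15.662


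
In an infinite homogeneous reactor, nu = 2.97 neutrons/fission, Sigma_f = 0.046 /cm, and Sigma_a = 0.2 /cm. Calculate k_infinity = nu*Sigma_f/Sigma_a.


k_inf = nu * Sigma_f / Sigma_a
k_inf = 2.97 * 0.046 / 0.2
k_inf = 0.68310

0.68310


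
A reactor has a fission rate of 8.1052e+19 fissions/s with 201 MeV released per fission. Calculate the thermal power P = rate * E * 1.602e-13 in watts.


P = fission_rate * E_MeV * 1.602e-13
P = 8.1052e+19 * 201 * 1.602e-13
P = 2.6099e+09 W

2.6099e+09


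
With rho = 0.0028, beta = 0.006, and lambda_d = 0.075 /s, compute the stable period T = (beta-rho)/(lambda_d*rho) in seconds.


T = (beta - rho) / (lambda_d * rho)
T = (0.006 - 0.0028) / (0.075 * 0.0028)
T = 15.238 s

15.238


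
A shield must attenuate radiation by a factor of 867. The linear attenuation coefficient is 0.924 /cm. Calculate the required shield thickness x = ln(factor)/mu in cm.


x = ln(factor) / mu
x = ln(867) / 0.924
x = 7.3215 cm

7.3215


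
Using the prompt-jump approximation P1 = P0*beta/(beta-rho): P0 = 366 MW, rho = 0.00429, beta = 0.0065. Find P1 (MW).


P1/P0 = beta / (beta - rho)
P1/P0 = 0.0065 / (0.0065 - 0.00429) = 2.941176
P1 = 366 * 2.941176 = 1076.5 MW

1076.5


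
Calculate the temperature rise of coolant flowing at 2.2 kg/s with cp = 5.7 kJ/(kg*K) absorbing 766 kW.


dT = Q / (m_dot * cp)
dT = 766 / (2.2 * 5.7)
dT = 61.085 C

61.085


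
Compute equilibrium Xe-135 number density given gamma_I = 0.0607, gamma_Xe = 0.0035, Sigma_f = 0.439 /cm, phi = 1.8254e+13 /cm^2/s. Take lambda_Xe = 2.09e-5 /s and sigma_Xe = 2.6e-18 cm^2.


Xe_eq = (gamma_I + gamma_Xe) * Sigma_f * phi / (lambda_Xe + sigma_Xe * phi)
Numerator = (0.0607 + 0.0035) * 0.439 * 1.8254e+13 = 5.144671e+11
Denominator = 2.09e-5 + 2.6e-18 * 1.8254e+13 = 6.836040e-05
Xe_eq = 5.144671e+11 / 6.836040e-05 = 7.5258e+15 /cm^3

7.5258e+15


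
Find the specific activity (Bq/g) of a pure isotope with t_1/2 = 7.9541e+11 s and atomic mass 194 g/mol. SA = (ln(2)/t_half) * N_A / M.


lambda = ln(2) / t_half = ln(2) / 7.9541e+11 = 8.714338e-13 /s
SA = lambda * N_A / M
SA = 8.714338e-13 * 6.022e23 / 194
SA = 2.7050e+09 Bq/g

2.7050e+09


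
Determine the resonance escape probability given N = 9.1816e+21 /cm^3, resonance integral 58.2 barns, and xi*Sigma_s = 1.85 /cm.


p = exp(-N * I * 1e-24 / (xi*Sigma_s))
p = exp(-9.1816e+21 * 58.2 * 1e-24 / 1.85)
p = 0.74913

0.74913


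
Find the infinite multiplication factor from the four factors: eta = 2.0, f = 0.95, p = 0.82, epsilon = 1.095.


k_inf = eta * f * p * epsilon
k_inf = 2.0 * 0.95 * 0.82 * 1.095
k_inf = 1.7060

1.7060


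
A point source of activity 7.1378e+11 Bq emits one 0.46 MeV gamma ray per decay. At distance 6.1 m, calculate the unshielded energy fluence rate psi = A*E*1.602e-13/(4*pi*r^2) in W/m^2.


psi = A * E * 1.602e-13 / (4*pi*r^2)
psi = 7.1378e+11 * 0.46 * 1.602e-13 / (4*pi*6.1^2)
psi = 1.1249e-04 W/m^2

1.1249e-04


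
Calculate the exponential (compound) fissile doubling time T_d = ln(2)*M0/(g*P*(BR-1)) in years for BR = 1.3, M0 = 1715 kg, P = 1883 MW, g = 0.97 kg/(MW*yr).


Breeding gain G = BR - 1 = 1.3 - 1 = 0.3
Fissile production rate = g * P * G = 0.97 * 1883 * 0.3 = 547.953 kg/yr
T_d = ln(2) * M0 / (g * P * G)
T_d = ln(2) * 1715 / 547.953 = 2.1694 yr

2.1694


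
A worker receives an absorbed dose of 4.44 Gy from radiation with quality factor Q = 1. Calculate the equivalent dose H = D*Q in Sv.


H = D * Q
H = 4.44 * 1
H = 4.4400 Sv

4.4400


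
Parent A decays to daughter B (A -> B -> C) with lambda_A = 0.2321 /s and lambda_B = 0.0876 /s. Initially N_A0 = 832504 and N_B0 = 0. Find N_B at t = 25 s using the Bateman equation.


N_B(t) = lambda_A * N_A0 / (lambda_B - lambda_A) * [exp(-lambda_A*t) - exp(-lambda_B*t)]
exp(-0.2321*25) = 0.003019995; exp(-0.0876*25) = 0.1119167
N_B = 0.2321 * 832504 / (0.0876 - 0.2321) * (0.003019995 - 0.1119167)
N_B = 145616

145616


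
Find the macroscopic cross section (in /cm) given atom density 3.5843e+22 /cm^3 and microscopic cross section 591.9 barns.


Sigma = N * sigma_barns * 1e-24
Sigma = 3.5843e+22 * 591.9 * 1e-24
Sigma = 21.215 /cm

21.215


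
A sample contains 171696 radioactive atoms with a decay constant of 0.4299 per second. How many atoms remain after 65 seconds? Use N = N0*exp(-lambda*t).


N = N0 * exp(-lambda * t)
N = 171696 * exp(-0.4299 * 65)
N = 1.2562e-07

1.2562e-07


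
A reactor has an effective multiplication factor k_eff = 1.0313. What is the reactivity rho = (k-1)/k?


rho = (k_eff - 1) / k_eff
rho = (1.0313 - 1) / 1.0313
rho = 0.030350

0.030350


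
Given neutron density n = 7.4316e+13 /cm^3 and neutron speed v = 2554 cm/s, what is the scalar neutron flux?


phi = n * v
phi = 7.4316e+13 * 2554
phi = 1.8980e+17 /cm^2/s

1.8980e+17


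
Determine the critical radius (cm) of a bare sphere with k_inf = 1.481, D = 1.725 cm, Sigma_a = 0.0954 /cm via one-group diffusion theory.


L^2 = D / Sigma_a = 1.725 / 0.0954 = 18.08176 cm^2
B_m^2 = (k_inf - 1) / L^2 = (1.481 - 1) / 18.08176 = 0.02660139 /cm^2
For a bare sphere: B_g = pi/R, so R_c = pi / sqrt(B_m^2)
R_c = pi / sqrt(0.02660139) = 19.262 cm

19.262


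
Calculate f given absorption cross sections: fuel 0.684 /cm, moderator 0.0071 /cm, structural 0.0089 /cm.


f = Sigma_a_fuel / (Sigma_a_fuel + Sigma_a_mod + Sigma_a_other)
f = 0.684 / (0.684 + 0.0071 + 0.0089)
f = 0.97714

0.97714


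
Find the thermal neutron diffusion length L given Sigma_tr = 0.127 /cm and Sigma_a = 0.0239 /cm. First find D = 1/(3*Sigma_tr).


D = 1 / (3 * Sigma_tr) = 1 / (3 * 0.127) = 2.624672 cm
L = sqrt(D / Sigma_a)
L = sqrt(2.624672 / 0.0239)
L = 10.479 cm

10.479


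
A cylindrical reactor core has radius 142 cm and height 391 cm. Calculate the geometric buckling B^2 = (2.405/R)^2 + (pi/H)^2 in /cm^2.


B^2 = (2.405/R)^2 + (pi/H)^2
B^2 = (2.405/142)^2 + (pi/391)^2
B^2 = 3.5141e-04 /cm^2

3.5141e-04


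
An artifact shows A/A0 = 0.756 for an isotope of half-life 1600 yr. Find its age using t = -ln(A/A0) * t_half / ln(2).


lambda = ln(2) / t_half = ln(2) / 1600 = 4.332170e-04 /yr
t = -ln(A/A0) / lambda
t = -ln(0.756) / 4.332170e-04
t = 645.67 yr

645.67


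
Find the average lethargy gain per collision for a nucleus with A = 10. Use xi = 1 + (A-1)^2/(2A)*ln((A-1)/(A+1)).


xi = 1 + (A-1)^2/(2A) * ln((A-1)/(A+1))
xi = 1 + (10-1)^2/(2*10) * ln((10-1)/(10 +1))
xi = 0.18728

0.18728


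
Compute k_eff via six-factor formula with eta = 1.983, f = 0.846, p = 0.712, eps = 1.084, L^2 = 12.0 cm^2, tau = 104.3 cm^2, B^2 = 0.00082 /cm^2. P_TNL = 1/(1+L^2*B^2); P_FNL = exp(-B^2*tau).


k_inf = eta*f*p*eps = 1.983*0.846*0.712*1.084 = 1.294799
P_TNL = 1/(1 + L^2*B^2) = 1/(1 + 12.0*0.00082) = 0.9902559
P_FNL = exp(-B^2*tau) = exp(-0.00082*104.3) = 0.9180293
k_eff = k_inf * P_TNL * P_FNL = 1.294799 * 0.9902559 * 0.9180293
k_eff = 1.1771

1.1771


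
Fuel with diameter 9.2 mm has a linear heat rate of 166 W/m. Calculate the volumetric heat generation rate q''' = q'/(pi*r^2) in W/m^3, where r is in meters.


r = D / 2 / 1000 = 9.2 / 2 / 1000 = 0.0046 m
q''' = q' / (pi * r^2)
q''' = 166 / (pi * 0.0046^2)
q''' = 2.4971e+06 W/m^3

2.4971e+06


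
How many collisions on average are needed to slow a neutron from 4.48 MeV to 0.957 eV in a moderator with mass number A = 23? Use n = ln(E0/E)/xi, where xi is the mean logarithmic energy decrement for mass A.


xi = 1 + (A-1)^2/(2A)*ln((A-1)/(A+1)) = 0.08448899 (for A = 23)
n = ln(E0/E) / xi
n = ln(4.48e6 / 0.957) / 0.08448899
n = ln(4.681296e+06) / 0.08448899 = 181.79

181.79


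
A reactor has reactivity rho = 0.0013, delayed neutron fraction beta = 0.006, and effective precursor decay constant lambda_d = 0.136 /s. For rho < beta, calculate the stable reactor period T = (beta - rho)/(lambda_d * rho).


T = (beta - rho) / (lambda_d * rho)
T = (0.006 - 0.0013) / (0.136 * 0.0013)
T = 26.584 s

26.584


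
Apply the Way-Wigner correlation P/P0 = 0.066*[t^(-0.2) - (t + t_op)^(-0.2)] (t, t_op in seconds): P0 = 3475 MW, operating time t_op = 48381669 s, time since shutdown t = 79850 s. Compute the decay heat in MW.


P/P0 = 0.066 * [t^(-0.2) - (t + t_op)^(-0.2)]
P/P0 = 0.066 * [79850^(-0.2) - (79850 + 48381669)^(-0.2)]
P/P0 = 0.066 * [0.1046032 - 0.02903492] = 0.004987506
P = 3475 * 0.004987506 = 17.332 MW

17.332


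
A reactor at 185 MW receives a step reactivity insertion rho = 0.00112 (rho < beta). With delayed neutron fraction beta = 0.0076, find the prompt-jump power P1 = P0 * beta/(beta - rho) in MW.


P1/P0 = beta / (beta - rho)
P1/P0 = 0.0076 / (0.0076 - 0.00112) = 1.172840
P1 = 185 * 1.172840 = 216.98 MW

216.98


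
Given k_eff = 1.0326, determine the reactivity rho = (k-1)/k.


rho = (k_eff - 1) / k_eff
rho = (1.0326 - 1) / 1.0326
rho = 0.031571

0.031571


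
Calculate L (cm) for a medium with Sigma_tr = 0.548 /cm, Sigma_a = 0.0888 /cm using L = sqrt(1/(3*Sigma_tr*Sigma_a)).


D = 1 / (3 * Sigma_tr) = 1 / (3 * 0.548) = 0.6082725 cm
L = sqrt(D / Sigma_a)
L = sqrt(0.6082725 / 0.0888)
L = 2.6172 cm

2.6172


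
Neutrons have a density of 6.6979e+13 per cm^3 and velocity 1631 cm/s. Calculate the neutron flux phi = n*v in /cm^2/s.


phi = n * v
phi = 6.6979e+13 * 1631
phi = 1.0924e+17 /cm^2/s

1.0924e+17


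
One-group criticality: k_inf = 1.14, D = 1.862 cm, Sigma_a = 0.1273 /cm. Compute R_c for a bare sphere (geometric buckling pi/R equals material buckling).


L^2 = D / Sigma_a = 1.862 / 0.1273 = 14.62687 cm^2
B_m^2 = (k_inf - 1) / L^2 = (1.14 - 1) / 14.62687 = 0.009571426 /cm^2
For a bare sphere: B_g = pi/R, so R_c = pi / sqrt(B_m^2)
R_c = pi / sqrt(0.009571426) = 32.112 cm

32.112


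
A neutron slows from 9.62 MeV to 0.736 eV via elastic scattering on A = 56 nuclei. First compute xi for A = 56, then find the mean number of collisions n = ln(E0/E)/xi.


xi = 1 + (A-1)^2/(2A)*ln((A-1)/(A+1)) = 0.03529286 (for A = 56)
n = ln(E0/E) / xi
n = ln(9.62e6 / 0.736) / 0.03529286
n = ln(1.307065e+07) / 0.03529286 = 464.28

464.28


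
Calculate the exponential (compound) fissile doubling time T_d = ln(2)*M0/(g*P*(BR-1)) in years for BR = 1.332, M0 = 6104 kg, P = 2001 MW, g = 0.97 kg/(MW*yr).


Breeding gain G = BR - 1 = 1.332 - 1 = 0.332
Fissile production rate = g * P * G = 0.97 * 2001 * 0.332 = 644.40204 kg/yr
T_d = ln(2) * M0 / (g * P * G)
T_d = ln(2) * 6104 / 644.40204 = 6.5657 yr

6.5657


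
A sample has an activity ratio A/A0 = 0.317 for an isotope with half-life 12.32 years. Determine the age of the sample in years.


lambda = ln(2) / t_half = ln(2) / 12.32 = 0.05626195 /yr
t = -ln(A/A0) / lambda
t = -ln(0.317) / 0.05626195
t = 20.420 yr

20.420


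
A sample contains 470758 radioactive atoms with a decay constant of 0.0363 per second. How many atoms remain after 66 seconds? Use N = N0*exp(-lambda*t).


N = N0 * exp(-lambda * t)
N = 470758 * exp(-0.0363 * 66)
N = 42886

42886


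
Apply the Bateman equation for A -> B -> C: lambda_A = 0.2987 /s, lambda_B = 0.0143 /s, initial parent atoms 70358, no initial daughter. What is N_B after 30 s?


N_B(t) = lambda_A * N_A0 / (lambda_B - lambda_A) * [exp(-lambda_A*t) - exp(-lambda_B*t)]
exp(-0.2987*30) = 1.283179e-04; exp(-0.0143*30) = 0.6511599
N_B = 0.2987 * 70358 / (0.0143 - 0.2987) * (1.283179e-04 - 0.6511599)
N_B = 48108

48108


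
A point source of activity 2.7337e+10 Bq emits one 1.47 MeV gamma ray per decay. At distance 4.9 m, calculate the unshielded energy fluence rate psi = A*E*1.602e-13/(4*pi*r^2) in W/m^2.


psi = A * E * 1.602e-13 / (4*pi*r^2)
psi = 2.7337e+10 * 1.47 * 1.602e-13 / (4*pi*4.9^2)
psi = 2.1337e-05 W/m^2

2.1337e-05


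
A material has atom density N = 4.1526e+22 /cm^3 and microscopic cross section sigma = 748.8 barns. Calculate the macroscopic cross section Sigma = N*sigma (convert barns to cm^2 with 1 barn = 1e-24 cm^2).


Sigma = N * sigma_barns * 1e-24
Sigma = 4.1526e+22 * 748.8 * 1e-24
Sigma = 31.095 /cm

31.095


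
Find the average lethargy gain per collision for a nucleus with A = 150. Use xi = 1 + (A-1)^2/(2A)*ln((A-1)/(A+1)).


xi = 1 + (A-1)^2/(2A) * ln((A-1)/(A+1))
xi = 1 + (150-1)^2/(2*150) * ln((150-1)/(150 +1))
xi = 0.013274

0.013274


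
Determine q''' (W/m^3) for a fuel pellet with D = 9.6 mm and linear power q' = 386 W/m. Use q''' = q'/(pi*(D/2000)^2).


r = D / 2 / 1000 = 9.6 / 2 / 1000 = 0.0048 m
q''' = q' / (pi * r^2)
q''' = 386 / (pi * 0.0048^2)
q''' = 5.3328e+06 W/m^3

5.3328e+06


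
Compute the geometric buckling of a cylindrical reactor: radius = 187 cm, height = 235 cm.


B^2 = (2.405/R)^2 + (pi/H)^2
B^2 = (2.405/187)^2 + (pi/235)^2
B^2 = 3.4412e-04 /cm^2

3.4412e-04


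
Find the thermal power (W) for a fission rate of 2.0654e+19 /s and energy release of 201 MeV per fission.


P = fission_rate * E_MeV * 1.602e-13
P = 2.0654e+19 * 201 * 1.602e-13
P = 6.6506e+08 W

6.6506e+08


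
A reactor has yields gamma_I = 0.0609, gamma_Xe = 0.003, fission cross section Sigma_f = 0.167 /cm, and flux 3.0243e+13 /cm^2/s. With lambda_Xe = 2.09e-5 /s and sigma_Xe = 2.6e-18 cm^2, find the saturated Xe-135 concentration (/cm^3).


Xe_eq = (gamma_I + gamma_Xe) * Sigma_f * phi / (lambda_Xe + sigma_Xe * phi)
Numerator = (0.0609 + 0.003) * 0.167 * 3.0243e+13 = 3.227321e+11
Denominator = 2.09e-5 + 2.6e-18 * 3.0243e+13 = 9.953180e-05
Xe_eq = 3.227321e+11 / 9.953180e-05 = 3.2425e+15 /cm^3

3.2425e+15


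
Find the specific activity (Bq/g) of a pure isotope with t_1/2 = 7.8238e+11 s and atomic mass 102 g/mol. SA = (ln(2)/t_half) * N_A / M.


lambda = ln(2) / t_half = ln(2) / 7.8238e+11 = 8.859470e-13 /s
SA = lambda * N_A / M
SA = 8.859470e-13 * 6.022e23 / 102
SA = 5.2306e+09 Bq/g

5.2306e+09


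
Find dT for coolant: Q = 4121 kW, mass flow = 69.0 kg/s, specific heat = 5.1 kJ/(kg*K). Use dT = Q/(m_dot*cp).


dT = Q / (m_dot * cp)
dT = 4121 / (69.0 * 5.1)
dT = 11.711 C

11.711


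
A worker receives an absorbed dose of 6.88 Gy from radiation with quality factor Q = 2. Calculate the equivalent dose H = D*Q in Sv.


H = D * Q
H = 6.88 * 2
H = 13.760 Sv

13.760


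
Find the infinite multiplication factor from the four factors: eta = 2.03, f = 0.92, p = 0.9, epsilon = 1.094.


k_inf = eta * f * p * epsilon
k_inf = 2.03 * 0.92 * 0.9 * 1.094
k_inf = 1.8388

1.8388


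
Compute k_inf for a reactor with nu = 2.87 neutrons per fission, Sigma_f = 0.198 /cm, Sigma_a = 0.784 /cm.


k_inf = nu * Sigma_f / Sigma_a
k_inf = 2.87 * 0.198 / 0.784
k_inf = 0.72482

0.72482


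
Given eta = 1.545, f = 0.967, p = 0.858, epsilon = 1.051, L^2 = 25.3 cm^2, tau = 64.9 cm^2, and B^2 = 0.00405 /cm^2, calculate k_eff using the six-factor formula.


k_inf = eta*f*p*eps = 1.545*0.967*0.858*1.051 = 1.347240
P_TNL = 1/(1 + L^2*B^2) = 1/(1 + 25.3*0.00405) = 0.9070583
P_FNL = exp(-B^2*tau) = exp(-0.00405*64.9) = 0.7688611
k_eff = k_inf * P_TNL * P_FNL = 1.347240 * 0.9070583 * 0.7688611
k_eff = 0.93957

0.93957


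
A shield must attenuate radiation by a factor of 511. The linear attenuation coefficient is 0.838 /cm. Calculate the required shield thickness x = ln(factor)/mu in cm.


x = ln(factor) / mu
x = ln(511) / 0.838
x = 7.4420 cm

7.4420
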